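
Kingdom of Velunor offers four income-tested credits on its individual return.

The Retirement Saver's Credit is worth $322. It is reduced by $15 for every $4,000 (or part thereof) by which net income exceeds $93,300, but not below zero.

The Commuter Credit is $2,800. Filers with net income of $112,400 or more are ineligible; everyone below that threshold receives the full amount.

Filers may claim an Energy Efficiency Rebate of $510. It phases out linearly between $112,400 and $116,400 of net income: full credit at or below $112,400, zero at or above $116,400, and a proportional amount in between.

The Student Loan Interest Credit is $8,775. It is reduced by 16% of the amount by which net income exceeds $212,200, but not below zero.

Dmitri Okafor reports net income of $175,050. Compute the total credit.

Retirement Saver's Credit: income exceeds $93,300 by $81,750, which is 21 full-or-partial $4,000 increments; reduction = 21 × $15 = $315, leaving $7.
Commuter Credit: $175,050 meets or exceeds the $112,400 cutoff, so the credit is $0.
Energy Efficiency Rebate: $175,050 is at or above $116,400, so the credit is $0.
Student Loan Interest Credit: $175,050 is at or below the $212,200 threshold, so the full $8,775 applies.
Total: $7 + $0 + $0 + $8,775 = $8,782.

$8,782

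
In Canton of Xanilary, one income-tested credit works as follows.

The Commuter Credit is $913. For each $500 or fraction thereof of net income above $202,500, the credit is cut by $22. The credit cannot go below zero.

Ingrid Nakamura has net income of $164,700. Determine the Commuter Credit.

Commuter Credit: $164,700 is at or below the $202,500 threshold, so the full $913 applies.

$913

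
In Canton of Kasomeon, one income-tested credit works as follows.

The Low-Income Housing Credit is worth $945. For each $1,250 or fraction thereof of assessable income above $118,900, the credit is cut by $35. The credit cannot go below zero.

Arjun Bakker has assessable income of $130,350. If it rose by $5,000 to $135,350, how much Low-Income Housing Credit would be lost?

$140

At $130,350 — income exceeds $118,900 by $11,450, which is 10 full-or-partial $1,250 increments; reduction = 10 × $35 = $350, leaving $595.
At $135,350 — income exceeds $118,900 by $16,450, which is 14 full-or-partial $1,250 increments; reduction = 14 × $35 = $490, leaving $455.
Lost: $595 − $455 = $140.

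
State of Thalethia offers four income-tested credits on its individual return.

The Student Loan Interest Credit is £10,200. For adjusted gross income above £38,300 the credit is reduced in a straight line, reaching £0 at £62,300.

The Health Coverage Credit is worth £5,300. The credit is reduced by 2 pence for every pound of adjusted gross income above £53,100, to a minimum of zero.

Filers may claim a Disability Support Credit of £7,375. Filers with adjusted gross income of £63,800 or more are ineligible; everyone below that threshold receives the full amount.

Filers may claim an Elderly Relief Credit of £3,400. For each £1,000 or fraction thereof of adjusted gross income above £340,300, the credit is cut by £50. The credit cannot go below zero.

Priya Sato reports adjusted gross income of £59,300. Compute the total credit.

£17,226

Student Loan Interest Credit: £59,300 is £21,000 into a £24,000 phase-out range, leaving 3,000/24,000 of the credit: £10,200 × 3,000/24,000 = £1,275.
Health Coverage Credit: 2% of the £6,200 excess over £53,100 is £124; credit = £5,300 − £124 = £5,176.
Disability Support Credit: £59,300 is below the £63,800 cutoff, so the full £7,375 applies.
Elderly Relief Credit: £59,300 is at or below the £340,300 threshold, so the full £3,400 applies.
Total: £1,275 + £5,176 + £7,375 + £3,400 = £17,226.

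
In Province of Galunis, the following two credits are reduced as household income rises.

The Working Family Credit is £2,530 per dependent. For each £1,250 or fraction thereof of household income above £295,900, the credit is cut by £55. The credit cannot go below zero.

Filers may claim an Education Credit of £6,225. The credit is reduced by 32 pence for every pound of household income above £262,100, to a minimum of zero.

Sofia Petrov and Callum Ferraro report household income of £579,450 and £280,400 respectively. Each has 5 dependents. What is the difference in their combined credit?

£12,854

Sofia (£579,450): Working Family Credit: base = 5 × £2,530 = £12,650. income exceeds £295,900 by £283,550, which is 227 full-or-partial £1,250 increments; reduction = 227 × £55 = £12,485, leaving £165. Education Credit: 32% of the £317,350 excess over £262,100 is £101,552 ≥ base, so the credit is £0. total £165 + £0 = £165
Callum (£280,400): Working Family Credit: base = 5 × £2,530 = £12,650. £280,400 is at or below the £295,900 threshold, so the full £12,650 applies. Education Credit: 32% of the £18,300 excess over £262,100 is £5,856; credit = £6,225 − £5,856 = £369. total £12,650 + £369 = £13,019
Difference: |£165 − £13,019| = £12,854.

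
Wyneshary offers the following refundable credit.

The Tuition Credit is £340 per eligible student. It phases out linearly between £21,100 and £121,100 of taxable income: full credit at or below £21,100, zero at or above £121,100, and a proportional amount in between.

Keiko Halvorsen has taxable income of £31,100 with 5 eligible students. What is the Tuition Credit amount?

Tuition Credit: base = 5 × £340 = £1,700. £31,100 is £10,000 into a £100,000 phase-out range, leaving 90,000/100,000 of the credit: £1,700 × 90,000/100,000 = £1,530.

£1,530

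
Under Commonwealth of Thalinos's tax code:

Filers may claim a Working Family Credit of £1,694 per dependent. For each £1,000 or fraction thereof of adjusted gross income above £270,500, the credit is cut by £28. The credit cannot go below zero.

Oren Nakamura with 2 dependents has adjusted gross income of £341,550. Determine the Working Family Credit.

Working Family Credit: base = 2 × £1,694 = £3,388. income exceeds £270,500 by £71,050, which is 72 full-or-partial £1,000 increments; reduction = 72 × £28 = £2,016, leaving £1,372.

£1,372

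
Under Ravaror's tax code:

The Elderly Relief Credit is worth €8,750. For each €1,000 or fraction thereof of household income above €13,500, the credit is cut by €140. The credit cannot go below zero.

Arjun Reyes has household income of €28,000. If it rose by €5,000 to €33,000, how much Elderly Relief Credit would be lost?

At €28,000 — income exceeds €13,500 by €14,500, which is 15 full-or-partial €1,000 increments; reduction = 15 × €140 = €2,100, leaving €6,650.
At €33,000 — income exceeds €13,500 by €19,500, which is 20 full-or-partial €1,000 increments; reduction = 20 × €140 = €2,800, leaving €5,950.
Lost: €6,650 − €5,950 = €700.

€700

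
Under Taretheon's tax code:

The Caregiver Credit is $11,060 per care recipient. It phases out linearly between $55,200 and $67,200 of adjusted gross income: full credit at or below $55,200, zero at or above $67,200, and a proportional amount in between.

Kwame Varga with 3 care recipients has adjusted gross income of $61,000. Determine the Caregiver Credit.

Caregiver Credit: base = 3 × $11,060 = $33,180. $61,000 is $5,800 into a $12,000 phase-out range, leaving 6,200/12,000 of the credit: $33,180 × 6,200/12,000 = $17,143.

$17,143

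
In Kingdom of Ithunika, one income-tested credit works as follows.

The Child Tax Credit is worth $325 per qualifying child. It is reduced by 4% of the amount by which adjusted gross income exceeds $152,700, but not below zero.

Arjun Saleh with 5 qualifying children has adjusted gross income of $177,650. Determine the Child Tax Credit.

$627

Child Tax Credit: base = 5 × $325 = $1,625. 4% of the $24,950 excess over $152,700 is $998; credit = $1,625 − $998 = $627.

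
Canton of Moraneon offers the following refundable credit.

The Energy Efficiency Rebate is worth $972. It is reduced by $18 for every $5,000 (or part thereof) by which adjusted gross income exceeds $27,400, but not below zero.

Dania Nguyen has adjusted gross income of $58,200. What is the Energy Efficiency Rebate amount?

Energy Efficiency Rebate: income exceeds $27,400 by $30,800, which is 7 full-or-partial $5,000 increments; reduction = 7 × $18 = $126, leaving $846.

$846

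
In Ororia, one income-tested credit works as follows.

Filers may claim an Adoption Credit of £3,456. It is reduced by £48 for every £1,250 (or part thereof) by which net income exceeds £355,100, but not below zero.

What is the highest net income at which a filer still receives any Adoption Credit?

After 71 increments the reduction is 71 × £48 = £3,408, leaving £48; one more increment wipes it out. Increment 71 ends at excess 71 × £1,250 = £88,750, so the highest qualifying income is £355,100 + £88,750 = £443,850.

£443,850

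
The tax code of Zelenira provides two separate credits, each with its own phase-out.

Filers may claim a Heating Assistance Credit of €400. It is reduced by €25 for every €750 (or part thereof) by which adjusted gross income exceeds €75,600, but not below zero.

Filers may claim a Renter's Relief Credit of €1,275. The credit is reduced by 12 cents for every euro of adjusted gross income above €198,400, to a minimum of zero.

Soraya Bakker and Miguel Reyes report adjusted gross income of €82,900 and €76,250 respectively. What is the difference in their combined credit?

Soraya (€82,900): Heating Assistance Credit: income exceeds €75,600 by €7,300, which is 10 full-or-partial €750 increments; reduction = 10 × €25 = €250, leaving €150. Renter's Relief Credit: €82,900 is at or below the €198,400 threshold, so the full €1,275 applies. total €150 + €1,275 = €1,425
Miguel (€76,250): Heating Assistance Credit: income exceeds €75,600 by €650, which is 1 full-or-partial €750 increment; reduction = 1 × €25 = €25, leaving €375. Renter's Relief Credit: €76,250 is at or below the €198,400 threshold, so the full €1,275 applies. total €375 + €1,275 = €1,650
Difference: |€1,425 − €1,650| = €225.

€225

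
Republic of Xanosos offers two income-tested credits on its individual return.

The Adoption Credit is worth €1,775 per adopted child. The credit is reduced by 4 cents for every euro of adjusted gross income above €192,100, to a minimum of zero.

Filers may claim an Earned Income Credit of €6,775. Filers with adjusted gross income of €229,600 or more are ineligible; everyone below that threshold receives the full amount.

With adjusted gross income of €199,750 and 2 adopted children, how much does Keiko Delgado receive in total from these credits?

€10,019

Adoption Credit: base = 2 × €1,775 = €3,550. 4% of the €7,650 excess over €192,100 is €306; credit = €3,550 − €306 = €3,244.
Earned Income Credit: €199,750 is below the €229,600 cutoff, so the full €6,775 applies.
Total: €3,244 + €6,775 = €10,019.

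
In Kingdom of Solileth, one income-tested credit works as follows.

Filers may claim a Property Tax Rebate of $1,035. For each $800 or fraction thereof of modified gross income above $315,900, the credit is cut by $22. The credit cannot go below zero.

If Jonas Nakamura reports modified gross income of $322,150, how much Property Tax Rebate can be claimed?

$859

Property Tax Rebate: income exceeds $315,900 by $6,250, which is 8 full-or-partial $800 increments; reduction = 8 × $22 = $176, leaving $859.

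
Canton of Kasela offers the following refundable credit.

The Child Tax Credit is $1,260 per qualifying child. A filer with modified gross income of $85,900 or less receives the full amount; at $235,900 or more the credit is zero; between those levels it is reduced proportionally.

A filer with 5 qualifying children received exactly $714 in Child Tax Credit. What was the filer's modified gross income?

Full credit = 5 × $1,260 = $6,300.
$714 is 714/6,300 of the full $6,300, so 5,586/6,300 of the $150,000 range has been used: income = $85,900 + $150,000 × 5,586/6,300 = $218,900.

$218,900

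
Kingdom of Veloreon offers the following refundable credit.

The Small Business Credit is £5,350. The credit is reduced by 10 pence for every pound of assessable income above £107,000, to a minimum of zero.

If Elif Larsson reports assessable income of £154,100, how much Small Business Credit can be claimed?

Small Business Credit: 10% of the £47,100 excess over £107,000 is £4,710; credit = £5,350 − £4,710 = £640.

£640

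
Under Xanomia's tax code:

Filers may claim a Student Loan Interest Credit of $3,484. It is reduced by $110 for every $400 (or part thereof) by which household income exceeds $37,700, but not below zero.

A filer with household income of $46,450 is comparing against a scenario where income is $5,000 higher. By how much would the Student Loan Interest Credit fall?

At $46,450 — income exceeds $37,700 by $8,750, which is 22 full-or-partial $400 increments; reduction = 22 × $110 = $2,420, leaving $1,064.
At $51,450 — income exceeds $37,700 by $13,750 → 35 increments × $110 = $3,850 ≥ base, so the credit is $0.
Lost: $1,064 − $0 = $1,064.

$1,064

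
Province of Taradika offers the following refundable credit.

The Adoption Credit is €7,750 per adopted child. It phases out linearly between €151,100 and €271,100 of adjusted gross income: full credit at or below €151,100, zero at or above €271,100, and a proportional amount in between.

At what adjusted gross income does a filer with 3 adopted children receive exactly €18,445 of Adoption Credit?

Full credit = 3 × €7,750 = €23,250.
€18,445 is 18,445/23,250 of the full €23,250, so 4,805/23,250 of the €120,000 range has been used: income = €151,100 + €120,000 × 4,805/23,250 = €175,900.

€175,900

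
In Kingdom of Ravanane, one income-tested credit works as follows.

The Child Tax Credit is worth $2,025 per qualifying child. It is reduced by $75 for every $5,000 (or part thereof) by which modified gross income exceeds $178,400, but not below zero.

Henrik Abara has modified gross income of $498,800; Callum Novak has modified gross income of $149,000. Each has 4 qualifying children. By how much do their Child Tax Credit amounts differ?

$4,875

Henrik ($498,800): Child Tax Credit: base = 4 × $2,025 = $8,100. income exceeds $178,400 by $320,400, which is 65 full-or-partial $5,000 increments; reduction = 65 × $75 = $4,875, leaving $3,225.
Callum ($149,000): Child Tax Credit: base = 4 × $2,025 = $8,100. $149,000 is at or below the $178,400 threshold, so the full $8,100 applies.
Difference: |$3,225 − $8,100| = $4,875.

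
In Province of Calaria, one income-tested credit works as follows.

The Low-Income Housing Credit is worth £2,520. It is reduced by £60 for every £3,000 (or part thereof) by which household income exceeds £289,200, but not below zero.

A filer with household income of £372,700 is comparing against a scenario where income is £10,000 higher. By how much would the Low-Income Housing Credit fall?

£240

At £372,700 — income exceeds £289,200 by £83,500, which is 28 full-or-partial £3,000 increments; reduction = 28 × £60 = £1,680, leaving £840.
At £382,700 — income exceeds £289,200 by £93,500, which is 32 full-or-partial £3,000 increments; reduction = 32 × £60 = £1,920, leaving £600.
Lost: £840 − £600 = £240.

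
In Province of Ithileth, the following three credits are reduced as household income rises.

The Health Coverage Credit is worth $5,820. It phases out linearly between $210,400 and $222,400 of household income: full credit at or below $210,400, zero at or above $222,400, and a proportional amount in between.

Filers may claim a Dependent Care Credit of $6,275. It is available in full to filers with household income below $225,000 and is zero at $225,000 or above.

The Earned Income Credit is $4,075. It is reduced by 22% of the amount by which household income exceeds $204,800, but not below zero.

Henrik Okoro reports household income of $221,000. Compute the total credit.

Health Coverage Credit: $221,000 is $10,600 into a $12,000 phase-out range, leaving 1,400/12,000 of the credit: $5,820 × 1,400/12,000 = $679.
Dependent Care Credit: $221,000 is below the $225,000 cutoff, so the full $6,275 applies.
Earned Income Credit: 22% of the $16,200 excess over $204,800 is $3,564; credit = $4,075 − $3,564 = $511.
Total: $679 + $6,275 + $511 = $7,465.

$7,465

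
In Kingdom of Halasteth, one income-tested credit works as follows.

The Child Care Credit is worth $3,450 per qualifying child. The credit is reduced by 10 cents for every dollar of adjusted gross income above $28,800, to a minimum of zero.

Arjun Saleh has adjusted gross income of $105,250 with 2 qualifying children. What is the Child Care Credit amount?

$0

Child Care Credit: base = 2 × $3,450 = $6,900. 10% of the $76,450 excess over $28,800 is $7,645 ≥ base, so the credit is $0.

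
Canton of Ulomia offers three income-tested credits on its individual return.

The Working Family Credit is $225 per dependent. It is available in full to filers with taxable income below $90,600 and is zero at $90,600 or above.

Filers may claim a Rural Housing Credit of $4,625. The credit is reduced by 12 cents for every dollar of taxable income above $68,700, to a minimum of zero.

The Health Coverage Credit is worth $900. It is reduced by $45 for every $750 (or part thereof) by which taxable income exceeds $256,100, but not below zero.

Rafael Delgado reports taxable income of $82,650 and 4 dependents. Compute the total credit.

Working Family Credit: base = 4 × $225 = $900. $82,650 is below the $90,600 cutoff, so the full $900 applies.
Rural Housing Credit: 12% of the $13,950 excess over $68,700 is $1,674; credit = $4,625 − $1,674 = $2,951.
Health Coverage Credit: $82,650 is at or below the $256,100 threshold, so the full $900 applies.
Total: $900 + $2,951 + $900 = $4,751.

$4,751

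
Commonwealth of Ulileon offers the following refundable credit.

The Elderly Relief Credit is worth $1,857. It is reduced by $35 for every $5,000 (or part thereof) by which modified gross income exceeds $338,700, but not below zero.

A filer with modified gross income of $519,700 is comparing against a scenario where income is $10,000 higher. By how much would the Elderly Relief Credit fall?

At $519,700 — income exceeds $338,700 by $181,000, which is 37 full-or-partial $5,000 increments; reduction = 37 × $35 = $1,295, leaving $562.
At $529,700 — income exceeds $338,700 by $191,000, which is 39 full-or-partial $5,000 increments; reduction = 39 × $35 = $1,365, leaving $492.
Lost: $562 − $492 = $70.

$70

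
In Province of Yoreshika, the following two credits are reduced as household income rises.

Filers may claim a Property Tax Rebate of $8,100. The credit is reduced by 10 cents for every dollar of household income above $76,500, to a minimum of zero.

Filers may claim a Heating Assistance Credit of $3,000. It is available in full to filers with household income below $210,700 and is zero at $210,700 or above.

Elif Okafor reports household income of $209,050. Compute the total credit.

Property Tax Rebate: 10% of the $132,550 excess over $76,500 is $13,255 ≥ base, so the credit is $0.
Heating Assistance Credit: $209,050 is below the $210,700 cutoff, so the full $3,000 applies.
Total: $0 + $3,000 = $3,000.

$3,000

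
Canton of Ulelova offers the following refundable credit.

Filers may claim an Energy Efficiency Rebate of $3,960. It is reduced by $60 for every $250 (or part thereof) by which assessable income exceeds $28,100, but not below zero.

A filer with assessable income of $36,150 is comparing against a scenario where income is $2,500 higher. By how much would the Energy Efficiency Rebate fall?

$600

At $36,150 — income exceeds $28,100 by $8,050, which is 33 full-or-partial $250 increments; reduction = 33 × $60 = $1,980, leaving $1,980.
At $38,650 — income exceeds $28,100 by $10,550, which is 43 full-or-partial $250 increments; reduction = 43 × $60 = $2,580, leaving $1,380.
Lost: $1,980 − $1,380 = $600.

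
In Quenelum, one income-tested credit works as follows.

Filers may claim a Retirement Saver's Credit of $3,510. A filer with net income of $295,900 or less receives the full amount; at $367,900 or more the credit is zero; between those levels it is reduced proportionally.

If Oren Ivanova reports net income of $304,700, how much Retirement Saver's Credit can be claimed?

$3,081

Retirement Saver's Credit: $304,700 is $8,800 into a $72,000 phase-out range, leaving 63,200/72,000 of the credit: $3,510 × 63,200/72,000 = $3,081.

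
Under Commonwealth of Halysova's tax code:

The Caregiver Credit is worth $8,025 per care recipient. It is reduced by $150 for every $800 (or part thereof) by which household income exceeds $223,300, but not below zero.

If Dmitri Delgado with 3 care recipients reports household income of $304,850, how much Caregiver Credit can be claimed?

Caregiver Credit: base = 3 × $8,025 = $24,075. income exceeds $223,300 by $81,550, which is 102 full-or-partial $800 increments; reduction = 102 × $150 = $15,300, leaving $8,775.

$8,775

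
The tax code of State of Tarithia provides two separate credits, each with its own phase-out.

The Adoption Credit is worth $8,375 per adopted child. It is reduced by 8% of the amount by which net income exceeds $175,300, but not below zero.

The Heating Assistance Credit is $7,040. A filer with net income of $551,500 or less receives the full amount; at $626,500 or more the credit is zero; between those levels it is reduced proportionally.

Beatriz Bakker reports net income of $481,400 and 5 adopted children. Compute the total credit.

$24,427

Adoption Credit: base = 5 × $8,375 = $41,875. 8% of the $306,100 excess over $175,300 is $24,488; credit = $41,875 − $24,488 = $17,387.
Heating Assistance Credit: $481,400 is at or below the $551,500 threshold, so the full $7,040 applies.
Total: $17,387 + $7,040 = $24,427.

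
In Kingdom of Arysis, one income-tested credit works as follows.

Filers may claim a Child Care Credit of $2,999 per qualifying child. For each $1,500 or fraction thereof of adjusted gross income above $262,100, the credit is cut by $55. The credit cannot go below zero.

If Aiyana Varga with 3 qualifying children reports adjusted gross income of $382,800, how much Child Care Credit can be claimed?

Child Care Credit: base = 3 × $2,999 = $8,997. income exceeds $262,100 by $120,700, which is 81 full-or-partial $1,500 increments; reduction = 81 × $55 = $4,455, leaving $4,542.

$4,542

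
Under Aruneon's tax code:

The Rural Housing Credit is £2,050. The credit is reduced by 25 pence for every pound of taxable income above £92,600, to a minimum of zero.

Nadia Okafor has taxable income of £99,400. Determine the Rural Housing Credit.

Rural Housing Credit: 25% of the £6,800 excess over £92,600 is £1,700; credit = £2,050 − £1,700 = £350.

£350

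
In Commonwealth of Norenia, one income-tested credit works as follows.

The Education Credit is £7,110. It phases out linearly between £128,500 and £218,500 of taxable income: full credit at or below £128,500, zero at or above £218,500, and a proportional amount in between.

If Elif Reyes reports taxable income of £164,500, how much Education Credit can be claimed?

£4,266

Education Credit: £164,500 is £36,000 into a £90,000 phase-out range, leaving 54,000/90,000 of the credit: £7,110 × 54,000/90,000 = £4,266.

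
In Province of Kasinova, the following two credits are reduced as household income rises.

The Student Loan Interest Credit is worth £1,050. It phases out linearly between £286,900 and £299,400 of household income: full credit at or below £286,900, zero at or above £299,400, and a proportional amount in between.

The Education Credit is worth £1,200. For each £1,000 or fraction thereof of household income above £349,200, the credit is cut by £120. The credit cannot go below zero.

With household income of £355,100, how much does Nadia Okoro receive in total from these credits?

£480

Student Loan Interest Credit: £355,100 is at or above £299,400, so the credit is £0.
Education Credit: income exceeds £349,200 by £5,900, which is 6 full-or-partial £1,000 increments; reduction = 6 × £120 = £720, leaving £480.
Total: £0 + £480 = £480.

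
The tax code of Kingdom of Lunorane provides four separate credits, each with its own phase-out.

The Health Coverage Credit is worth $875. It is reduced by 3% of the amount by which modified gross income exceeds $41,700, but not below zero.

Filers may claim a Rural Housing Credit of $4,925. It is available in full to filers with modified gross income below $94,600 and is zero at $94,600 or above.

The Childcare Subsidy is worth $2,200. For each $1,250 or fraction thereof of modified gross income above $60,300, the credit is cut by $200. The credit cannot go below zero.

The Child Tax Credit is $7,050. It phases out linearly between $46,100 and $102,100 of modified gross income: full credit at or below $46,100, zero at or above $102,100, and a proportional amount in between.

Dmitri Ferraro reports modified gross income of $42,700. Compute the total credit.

$15,020

Health Coverage Credit: 3% of the $1,000 excess over $41,700 is $30; credit = $875 − $30 = $845.
Rural Housing Credit: $42,700 is below the $94,600 cutoff, so the full $4,925 applies.
Childcare Subsidy: $42,700 is at or below the $60,300 threshold, so the full $2,200 applies.
Child Tax Credit: $42,700 is at or below the $46,100 threshold, so the full $7,050 applies.
Total: $845 + $4,925 + $2,200 + $7,050 = $15,020.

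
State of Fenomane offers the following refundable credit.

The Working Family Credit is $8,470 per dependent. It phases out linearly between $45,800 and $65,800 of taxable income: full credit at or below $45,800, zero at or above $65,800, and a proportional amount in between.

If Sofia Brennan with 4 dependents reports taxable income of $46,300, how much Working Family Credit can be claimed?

Working Family Credit: base = 4 × $8,470 = $33,880. $46,300 is $500 into a $20,000 phase-out range, leaving 19,500/20,000 of the credit: $33,880 × 19,500/20,000 = $33,033.

$33,033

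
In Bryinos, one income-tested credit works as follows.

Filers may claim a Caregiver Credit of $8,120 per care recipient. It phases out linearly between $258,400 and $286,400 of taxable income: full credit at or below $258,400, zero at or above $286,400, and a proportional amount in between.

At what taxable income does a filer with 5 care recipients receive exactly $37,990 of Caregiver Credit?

Full credit = 5 × $8,120 = $40,600.
$37,990 is 37,990/40,600 of the full $40,600, so 2,610/40,600 of the $28,000 range has been used: income = $258,400 + $28,000 × 2,610/40,600 = $260,200.

$260,200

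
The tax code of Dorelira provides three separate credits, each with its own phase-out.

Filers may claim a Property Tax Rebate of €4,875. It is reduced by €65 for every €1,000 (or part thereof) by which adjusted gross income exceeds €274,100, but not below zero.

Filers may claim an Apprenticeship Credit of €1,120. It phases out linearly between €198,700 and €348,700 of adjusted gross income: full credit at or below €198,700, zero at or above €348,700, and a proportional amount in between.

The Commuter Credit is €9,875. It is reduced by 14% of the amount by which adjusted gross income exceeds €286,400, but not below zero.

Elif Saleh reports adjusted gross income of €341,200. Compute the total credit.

€2,714

Property Tax Rebate: income exceeds €274,100 by €67,100, which is 68 full-or-partial €1,000 increments; reduction = 68 × €65 = €4,420, leaving €455.
Apprenticeship Credit: €341,200 is €142,500 into a €150,000 phase-out range, leaving 7,500/150,000 of the credit: €1,120 × 7,500/150,000 = €56.
Commuter Credit: 14% of the €54,800 excess over €286,400 is €7,672; credit = €9,875 − €7,672 = €2,203.
Total: €455 + €56 + €2,203 = €2,714.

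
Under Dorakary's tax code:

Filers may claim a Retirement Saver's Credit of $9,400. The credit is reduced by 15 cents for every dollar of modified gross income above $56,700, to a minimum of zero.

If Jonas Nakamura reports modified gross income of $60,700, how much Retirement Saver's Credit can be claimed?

Retirement Saver's Credit: 15% of the $4,000 excess over $56,700 is $600; credit = $9,400 − $600 = $8,800.

$8,800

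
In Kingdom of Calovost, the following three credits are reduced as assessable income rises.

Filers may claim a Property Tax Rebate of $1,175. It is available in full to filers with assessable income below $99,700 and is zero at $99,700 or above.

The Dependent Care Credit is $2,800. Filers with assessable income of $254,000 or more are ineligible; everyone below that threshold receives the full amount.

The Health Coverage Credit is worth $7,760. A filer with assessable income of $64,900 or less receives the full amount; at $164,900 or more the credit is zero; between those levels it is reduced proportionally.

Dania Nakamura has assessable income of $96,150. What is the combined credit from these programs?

$9,310

Property Tax Rebate: $96,150 is below the $99,700 cutoff, so the full $1,175 applies.
Dependent Care Credit: $96,150 is below the $254,000 cutoff, so the full $2,800 applies.
Health Coverage Credit: $96,150 is $31,250 into a $100,000 phase-out range, leaving 68,750/100,000 of the credit: $7,760 × 68,750/100,000 = $5,335.
Total: $1,175 + $2,800 + $5,335 = $9,310.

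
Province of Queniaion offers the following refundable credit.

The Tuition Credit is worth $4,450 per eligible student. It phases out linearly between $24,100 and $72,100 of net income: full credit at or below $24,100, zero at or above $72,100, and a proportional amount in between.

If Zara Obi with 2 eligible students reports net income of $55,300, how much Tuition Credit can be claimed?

Tuition Credit: base = 2 × $4,450 = $8,900. $55,300 is $31,200 into a $48,000 phase-out range, leaving 16,800/48,000 of the credit: $8,900 × 16,800/48,000 = $3,115.

$3,115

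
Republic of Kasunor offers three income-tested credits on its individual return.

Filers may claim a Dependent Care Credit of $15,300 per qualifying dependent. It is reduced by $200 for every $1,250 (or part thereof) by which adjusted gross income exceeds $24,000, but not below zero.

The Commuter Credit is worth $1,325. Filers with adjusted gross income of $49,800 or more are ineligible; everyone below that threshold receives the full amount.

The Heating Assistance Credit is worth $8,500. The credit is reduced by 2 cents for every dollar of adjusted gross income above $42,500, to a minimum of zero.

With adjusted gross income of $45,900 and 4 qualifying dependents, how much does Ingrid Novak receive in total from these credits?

$67,357

Dependent Care Credit: base = 4 × $15,300 = $61,200. income exceeds $24,000 by $21,900, which is 18 full-or-partial $1,250 increments; reduction = 18 × $200 = $3,600, leaving $57,600.
Commuter Credit: $45,900 is below the $49,800 cutoff, so the full $1,325 applies.
Heating Assistance Credit: 2% of the $3,400 excess over $42,500 is $68; credit = $8,500 − $68 = $8,432.
Total: $57,600 + $1,325 + $8,432 = $67,357.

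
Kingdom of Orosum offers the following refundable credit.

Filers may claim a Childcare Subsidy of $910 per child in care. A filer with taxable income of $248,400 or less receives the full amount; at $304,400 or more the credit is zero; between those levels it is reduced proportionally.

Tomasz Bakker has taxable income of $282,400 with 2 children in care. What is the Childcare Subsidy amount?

$715

Childcare Subsidy: base = 2 × $910 = $1,820. $282,400 is $34,000 into a $56,000 phase-out range, leaving 22,000/56,000 of the credit: $1,820 × 22,000/56,000 = $715.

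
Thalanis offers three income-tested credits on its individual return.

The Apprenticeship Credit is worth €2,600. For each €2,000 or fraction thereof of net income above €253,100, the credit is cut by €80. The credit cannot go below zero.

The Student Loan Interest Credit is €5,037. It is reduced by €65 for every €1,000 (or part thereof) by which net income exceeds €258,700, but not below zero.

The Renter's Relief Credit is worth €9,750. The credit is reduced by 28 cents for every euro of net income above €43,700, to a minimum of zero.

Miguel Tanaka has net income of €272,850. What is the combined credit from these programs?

€5,862

Apprenticeship Credit: income exceeds €253,100 by €19,750, which is 10 full-or-partial €2,000 increments; reduction = 10 × €80 = €800, leaving €1,800.
Student Loan Interest Credit: income exceeds €258,700 by €14,150, which is 15 full-or-partial €1,000 increments; reduction = 15 × €65 = €975, leaving €4,062.
Renter's Relief Credit: 28% of the €229,150 excess over €43,700 is €64,162 ≥ base, so the credit is €0.
Total: €1,800 + €4,062 + €0 = €5,862.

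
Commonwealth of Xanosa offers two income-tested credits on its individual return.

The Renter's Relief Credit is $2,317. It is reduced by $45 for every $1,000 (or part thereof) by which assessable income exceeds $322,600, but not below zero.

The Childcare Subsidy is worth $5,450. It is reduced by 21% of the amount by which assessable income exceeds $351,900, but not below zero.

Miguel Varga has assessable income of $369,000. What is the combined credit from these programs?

$2,061

Renter's Relief Credit: income exceeds $322,600 by $46,400, which is 47 full-or-partial $1,000 increments; reduction = 47 × $45 = $2,115, leaving $202.
Childcare Subsidy: 21% of the $17,100 excess over $351,900 is $3,591; credit = $5,450 − $3,591 = $1,859.
Total: $202 + $1,859 = $2,061.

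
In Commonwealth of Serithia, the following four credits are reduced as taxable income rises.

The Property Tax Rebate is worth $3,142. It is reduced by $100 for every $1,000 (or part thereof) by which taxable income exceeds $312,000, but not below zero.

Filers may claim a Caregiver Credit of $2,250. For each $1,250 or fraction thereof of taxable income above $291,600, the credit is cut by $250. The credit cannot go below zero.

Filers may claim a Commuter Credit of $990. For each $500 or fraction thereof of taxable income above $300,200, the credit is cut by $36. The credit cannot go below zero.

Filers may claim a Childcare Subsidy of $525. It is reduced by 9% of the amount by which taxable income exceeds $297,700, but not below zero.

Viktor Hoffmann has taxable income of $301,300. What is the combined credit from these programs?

Property Tax Rebate: $301,300 is at or below the $312,000 threshold, so the full $3,142 applies.
Caregiver Credit: income exceeds $291,600 by $9,700, which is 8 full-or-partial $1,250 increments; reduction = 8 × $250 = $2,000, leaving $250.
Commuter Credit: income exceeds $300,200 by $1,100, which is 3 full-or-partial $500 increments; reduction = 3 × $36 = $108, leaving $882.
Childcare Subsidy: 9% of the $3,600 excess over $297,700 is $324; credit = $525 − $324 = $201.
Total: $3,142 + $250 + $882 + $201 = $4,475.

$4,475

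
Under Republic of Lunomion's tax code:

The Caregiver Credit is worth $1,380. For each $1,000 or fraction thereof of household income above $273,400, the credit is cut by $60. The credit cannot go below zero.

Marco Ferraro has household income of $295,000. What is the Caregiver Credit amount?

$60

Caregiver Credit: income exceeds $273,400 by $21,600, which is 22 full-or-partial $1,000 increments; reduction = 22 × $60 = $1,320, leaving $60.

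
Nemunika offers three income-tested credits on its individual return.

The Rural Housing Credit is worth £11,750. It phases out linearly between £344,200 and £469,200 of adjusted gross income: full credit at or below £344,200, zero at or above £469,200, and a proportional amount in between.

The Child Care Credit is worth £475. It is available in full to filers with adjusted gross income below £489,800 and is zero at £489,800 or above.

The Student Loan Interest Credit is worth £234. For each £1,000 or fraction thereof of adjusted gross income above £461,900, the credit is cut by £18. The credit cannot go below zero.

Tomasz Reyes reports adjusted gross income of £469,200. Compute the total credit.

£565

Rural Housing Credit: £469,200 is at or above £469,200, so the credit is £0.
Child Care Credit: £469,200 is below the £489,800 cutoff, so the full £475 applies.
Student Loan Interest Credit: income exceeds £461,900 by £7,300, which is 8 full-or-partial £1,000 increments; reduction = 8 × £18 = £144, leaving £90.
Total: £0 + £475 + £90 = £565.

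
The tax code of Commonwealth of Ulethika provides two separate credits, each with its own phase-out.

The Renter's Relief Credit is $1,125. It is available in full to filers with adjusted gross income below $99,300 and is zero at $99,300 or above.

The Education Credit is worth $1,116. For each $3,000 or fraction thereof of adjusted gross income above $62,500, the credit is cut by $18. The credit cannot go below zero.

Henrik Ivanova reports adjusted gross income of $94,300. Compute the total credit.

Renter's Relief Credit: $94,300 is below the $99,300 cutoff, so the full $1,125 applies.
Education Credit: income exceeds $62,500 by $31,800, which is 11 full-or-partial $3,000 increments; reduction = 11 × $18 = $198, leaving $918.
Total: $1,125 + $918 = $2,043.

$2,043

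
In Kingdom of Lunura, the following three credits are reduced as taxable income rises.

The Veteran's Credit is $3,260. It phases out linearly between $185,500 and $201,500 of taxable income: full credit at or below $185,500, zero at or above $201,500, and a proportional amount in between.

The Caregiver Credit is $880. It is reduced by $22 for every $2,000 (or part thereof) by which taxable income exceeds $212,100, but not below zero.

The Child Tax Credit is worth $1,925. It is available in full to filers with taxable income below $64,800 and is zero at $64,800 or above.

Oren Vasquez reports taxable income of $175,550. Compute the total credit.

$4,140

Veteran's Credit: $175,550 is at or below the $185,500 threshold, so the full $3,260 applies.
Caregiver Credit: $175,550 is at or below the $212,100 threshold, so the full $880 applies.
Child Tax Credit: $175,550 meets or exceeds the $64,800 cutoff, so the credit is $0.
Total: $3,260 + $880 + $0 = $4,140.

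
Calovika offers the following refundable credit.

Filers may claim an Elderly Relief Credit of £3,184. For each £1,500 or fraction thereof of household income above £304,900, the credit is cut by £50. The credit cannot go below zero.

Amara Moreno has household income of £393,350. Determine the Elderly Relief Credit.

Elderly Relief Credit: income exceeds £304,900 by £88,450, which is 59 full-or-partial £1,500 increments; reduction = 59 × £50 = £2,950, leaving £234.

£234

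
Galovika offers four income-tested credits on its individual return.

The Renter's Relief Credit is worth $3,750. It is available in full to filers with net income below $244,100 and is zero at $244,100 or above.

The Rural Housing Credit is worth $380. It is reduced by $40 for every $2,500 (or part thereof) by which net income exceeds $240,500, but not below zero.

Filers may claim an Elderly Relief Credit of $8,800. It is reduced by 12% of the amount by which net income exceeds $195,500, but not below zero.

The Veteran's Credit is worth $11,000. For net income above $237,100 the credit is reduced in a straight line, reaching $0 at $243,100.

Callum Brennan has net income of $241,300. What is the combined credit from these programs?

$10,694

Renter's Relief Credit: $241,300 is below the $244,100 cutoff, so the full $3,750 applies.
Rural Housing Credit: income exceeds $240,500 by $800, which is 1 full-or-partial $2,500 increment; reduction = 1 × $40 = $40, leaving $340.
Elderly Relief Credit: 12% of the $45,800 excess over $195,500 is $5,496; credit = $8,800 − $5,496 = $3,304.
Veteran's Credit: $241,300 is $4,200 into a $6,000 phase-out range, leaving 1,800/6,000 of the credit: $11,000 × 1,800/6,000 = $3,300.
Total: $3,750 + $340 + $3,304 + $3,300 = $10,694.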